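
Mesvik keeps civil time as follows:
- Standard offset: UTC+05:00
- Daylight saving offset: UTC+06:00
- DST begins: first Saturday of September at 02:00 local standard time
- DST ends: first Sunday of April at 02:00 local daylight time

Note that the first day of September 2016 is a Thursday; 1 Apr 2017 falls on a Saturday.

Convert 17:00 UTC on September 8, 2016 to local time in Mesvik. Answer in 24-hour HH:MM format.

1 September 2016 is a Thursday, so the first Saturday is September 3.
1 April 2017 is a Saturday, so the first Sunday is April 2.
At the standard offset (UTC+05:00), 17:00 UTC + 5h = 22:00 Mesvik standard time.
Daylight saving runs 3 September 2016 – 2 April 2017; the standard-time date in Mesvik, September 8, 2016, is inside that window, so Mesvik is at UTC+06:00.
17:00 UTC + 6h = 23:00 local.

23:00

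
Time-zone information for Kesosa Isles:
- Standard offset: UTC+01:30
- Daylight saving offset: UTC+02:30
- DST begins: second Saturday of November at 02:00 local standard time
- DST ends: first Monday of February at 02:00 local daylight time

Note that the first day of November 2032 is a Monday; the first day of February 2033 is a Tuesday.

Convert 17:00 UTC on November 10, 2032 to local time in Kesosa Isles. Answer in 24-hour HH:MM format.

1 November 2032 is a Monday, so the first Saturday is November 6 and the second is November 13.
1 February 2033 is a Tuesday, so the first Monday is February 7.
At the standard offset (UTC+01:30), 17:00 UTC + 1h30m = 18:30 Kesosa Isles standard time.
The standard-time date in Kesosa Isles, November 10, 2032, is outside the daylight-saving period (13 November 2032 – 7 February 2033), so Kesosa Isles is on standard time, UTC+01:30.
17:00 UTC + 1h30m = 18:30 local.

18:30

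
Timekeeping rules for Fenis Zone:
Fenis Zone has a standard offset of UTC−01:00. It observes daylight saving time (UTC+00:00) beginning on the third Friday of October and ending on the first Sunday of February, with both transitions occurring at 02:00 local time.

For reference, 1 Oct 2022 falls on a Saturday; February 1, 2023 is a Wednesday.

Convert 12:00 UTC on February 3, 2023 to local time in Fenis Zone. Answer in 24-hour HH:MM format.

12:00

1 October 2022 is a Saturday, so the first Friday is October 7 and the third is October 21.
1 February 2023 is a Wednesday, so the first Sunday is February 5.
At the standard offset (UTC−01:00), 12:00 UTC − 1h = 11:00 Fenis Zone standard time.
The standard-time date in Fenis Zone, February 3, 2023, falls between 21 October 2022 and 5 February 2023, so daylight saving is in effect and Fenis Zone is at UTC+00:00.
12:00 UTC + 0h = 12:00 local.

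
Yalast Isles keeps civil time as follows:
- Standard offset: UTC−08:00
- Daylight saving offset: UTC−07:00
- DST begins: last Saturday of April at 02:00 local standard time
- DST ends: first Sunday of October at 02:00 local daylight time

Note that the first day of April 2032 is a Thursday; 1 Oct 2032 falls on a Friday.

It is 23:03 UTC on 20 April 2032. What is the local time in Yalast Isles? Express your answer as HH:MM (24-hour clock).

15:03

1 April 2032 is a Thursday, so Saturdays fall on 3, 10, 17, 24; the last is April 24.
1 October 2032 is a Friday, so the first Sunday is October 3.
At the standard offset (UTC−08:00), 23:03 UTC − 8h = 15:03 Yalast Isles standard time.
The standard-time date in Yalast Isles, 20 April 2032, does not fall between 24 April and 3 October, so daylight saving is not in effect and Yalast Isles is at UTC−08:00.
23:03 UTC − 8h = 15:03 local.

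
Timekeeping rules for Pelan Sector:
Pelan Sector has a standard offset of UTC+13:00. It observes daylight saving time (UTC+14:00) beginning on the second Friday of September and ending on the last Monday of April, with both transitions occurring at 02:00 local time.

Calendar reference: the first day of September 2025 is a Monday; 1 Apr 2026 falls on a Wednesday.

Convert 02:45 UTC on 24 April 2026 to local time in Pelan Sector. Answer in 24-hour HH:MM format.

16:45

1 September 2025 is a Monday, so the first Friday is September 5 and the second is September 12.
1 April 2026 is a Wednesday, so Mondays fall on 6, 13, 20, 27; the last is April 27.
At the standard offset (UTC+13:00), 02:45 UTC + 13h = 15:45 Pelan Sector standard time.
The standard-time date in Pelan Sector, 24 April 2026, lies within the daylight-saving period (12 September 2025 – 27 April 2026), so Pelan Sector is on daylight time, UTC+14:00.
02:45 UTC + 14h = 16:45 local.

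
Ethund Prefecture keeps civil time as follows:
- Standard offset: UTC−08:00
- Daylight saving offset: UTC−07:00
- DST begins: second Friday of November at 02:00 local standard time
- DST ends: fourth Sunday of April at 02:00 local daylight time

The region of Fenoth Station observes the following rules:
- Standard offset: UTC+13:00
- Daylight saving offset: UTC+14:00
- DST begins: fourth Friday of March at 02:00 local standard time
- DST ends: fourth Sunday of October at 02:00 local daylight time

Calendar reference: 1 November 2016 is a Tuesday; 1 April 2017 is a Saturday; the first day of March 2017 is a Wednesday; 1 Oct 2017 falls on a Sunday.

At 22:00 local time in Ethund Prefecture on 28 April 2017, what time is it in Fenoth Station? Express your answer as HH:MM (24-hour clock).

20:00

1 November 2016 is a Tuesday, so the first Friday is November 4 and the second is November 11.
1 April 2017 is a Saturday, so the first Sunday is April 2 and the fourth is April 23.
28 April 2017 does not fall between 11 November 2016 and 23 April 2017, so daylight saving is not in effect and Ethund Prefecture is at UTC−08:00.
22:00 Ethund Prefecture + 8h = 06:00 UTC (rolling into the next day, 29 April 2017).
1 March 2017 is a Wednesday, so the first Friday is March 3 and the fourth is March 24.
1 October 2017 is a Sunday, so the first Sunday is October 1 and the fourth is October 22.
At the standard offset (UTC+13:00), 06:00 UTC + 13h = 19:00 Fenoth Station standard time.
The standard-time date in Fenoth Station, 29 April 2017, lies within the daylight-saving period (24 March – 22 October), so Fenoth Station is on daylight time, UTC+14:00.
06:00 UTC + 14h = 20:00 Fenoth Station.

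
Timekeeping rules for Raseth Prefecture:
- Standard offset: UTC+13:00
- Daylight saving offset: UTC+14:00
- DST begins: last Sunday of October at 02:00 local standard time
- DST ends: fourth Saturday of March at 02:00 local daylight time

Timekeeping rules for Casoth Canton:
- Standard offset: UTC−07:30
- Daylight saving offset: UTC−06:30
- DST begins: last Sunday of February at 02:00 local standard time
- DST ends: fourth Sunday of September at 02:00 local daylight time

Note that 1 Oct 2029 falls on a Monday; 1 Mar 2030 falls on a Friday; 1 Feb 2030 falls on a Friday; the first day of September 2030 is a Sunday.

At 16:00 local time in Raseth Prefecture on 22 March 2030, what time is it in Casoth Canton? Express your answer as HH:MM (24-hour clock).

1 October 2029 is a Monday, so Sundays fall on 7, 14, 21, 28; the last is October 28.
1 March 2030 is a Friday, so the first Saturday is March 2 and the fourth is March 23.
22 March 2030 lies within the daylight-saving period (28 October 2029 – 23 March 2030), so Raseth Prefecture is on daylight time, UTC+14:00.
16:00 Raseth Prefecture − 14h = 02:00 UTC.
1 February 2030 is a Friday, so Sundays fall on 3, 10, 17, 24; the last is February 24.
1 September 2030 is a Sunday, so the first Sunday is September 1 and the fourth is September 22.
At the standard offset (UTC−07:30), 02:00 UTC − 7h30m = 18:30 Casoth Canton standard time (rolling into the previous day, 21 March 2030).
The standard-time date in Casoth Canton, 21 March 2030, lies within the daylight-saving period (24 February – 22 September), so Casoth Canton is on daylight time, UTC−06:30.
02:00 UTC − 6h30m = 19:30 Casoth Canton (rolling into the previous day, 21 March 2030).

19:30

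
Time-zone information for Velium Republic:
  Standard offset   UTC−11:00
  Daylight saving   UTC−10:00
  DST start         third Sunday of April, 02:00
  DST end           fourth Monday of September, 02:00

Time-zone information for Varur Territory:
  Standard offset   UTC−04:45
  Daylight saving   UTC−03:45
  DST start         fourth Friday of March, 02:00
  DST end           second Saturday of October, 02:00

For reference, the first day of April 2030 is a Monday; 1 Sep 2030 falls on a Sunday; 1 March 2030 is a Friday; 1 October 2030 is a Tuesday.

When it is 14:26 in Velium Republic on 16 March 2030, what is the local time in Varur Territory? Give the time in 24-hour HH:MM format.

20:41

1 April 2030 is a Monday, so the first Sunday is April 7 and the third is April 21.
1 September 2030 is a Sunday, so the first Monday is September 2 and the fourth is September 23.
16 March 2030 does not fall between 21 April and 23 September, so daylight saving is not in effect and Velium Republic is at UTC−11:00.
14:26 Velium Republic + 11h = 01:26 UTC (rolling into the next day, 17 March 2030).
1 March 2030 is a Friday, so the first Friday is March 1 and the fourth is March 22.
1 October 2030 is a Tuesday, so the first Saturday is October 5 and the second is October 12.
At the standard offset (UTC−04:45), 01:26 UTC − 4h45m = 20:41 Varur Territory standard time (rolling into the previous day, 16 March 2030).
The standard-time date in Varur Territory, 16 March 2030, is outside the daylight-saving period (22 March – 12 October), so Varur Territory is on standard time, UTC−04:45.
01:26 UTC − 4h45m = 20:41 Varur Territory (rolling into the previous day, 16 March 2030).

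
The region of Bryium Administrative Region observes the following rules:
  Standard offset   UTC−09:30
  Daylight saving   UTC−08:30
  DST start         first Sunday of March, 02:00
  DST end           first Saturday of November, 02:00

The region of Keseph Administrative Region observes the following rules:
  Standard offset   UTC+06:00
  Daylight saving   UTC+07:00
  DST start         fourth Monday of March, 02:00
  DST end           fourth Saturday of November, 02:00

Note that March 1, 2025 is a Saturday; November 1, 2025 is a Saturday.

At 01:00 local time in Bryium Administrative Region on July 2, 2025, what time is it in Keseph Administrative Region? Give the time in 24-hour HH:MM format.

16:30

1 March 2025 is a Saturday, so the first Sunday is March 2.
1 November 2025 is a Saturday, so the first Saturday is November 1.
Daylight saving runs 2 March – 1 November; July 2, 2025 is inside that window, so Bryium Administrative Region is at UTC−08:30.
01:00 Bryium Administrative Region + 8h30m = 09:30 UTC.
1 March 2025 is a Saturday, so the first Monday is March 3 and the fourth is March 24.
1 November 2025 is a Saturday, so the first Saturday is November 1 and the fourth is November 22.
At the standard offset (UTC+06:00), 09:30 UTC + 6h = 15:30 Keseph Administrative Region standard time.
Daylight saving runs 24 March – 22 November; the standard-time date in Keseph Administrative Region, July 2, 2025, is inside that window, so Keseph Administrative Region is at UTC+07:00.
09:30 UTC + 7h = 16:30 Keseph Administrative Region.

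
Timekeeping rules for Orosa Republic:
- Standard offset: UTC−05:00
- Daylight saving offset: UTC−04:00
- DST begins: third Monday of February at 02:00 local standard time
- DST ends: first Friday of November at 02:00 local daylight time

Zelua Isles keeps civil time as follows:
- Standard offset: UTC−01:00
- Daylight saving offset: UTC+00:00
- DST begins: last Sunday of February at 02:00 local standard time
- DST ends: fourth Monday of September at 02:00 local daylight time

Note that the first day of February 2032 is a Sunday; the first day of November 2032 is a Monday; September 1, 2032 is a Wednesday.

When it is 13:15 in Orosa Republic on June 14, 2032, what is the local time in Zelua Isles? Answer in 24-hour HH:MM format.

17:15

1 February 2032 is a Sunday, so the first Monday is February 2 and the third is February 16.
1 November 2032 is a Monday, so the first Friday is November 5.
Daylight saving runs 16 February – 5 November; June 14, 2032 is inside that window, so Orosa Republic is at UTC−04:00.
13:15 Orosa Republic + 4h = 17:15 UTC.
1 February 2032 is a Sunday, so Sundays fall on 1, 8, 15, 22, 29; the last is February 29.
1 September 2032 is a Wednesday, so the first Monday is September 6 and the fourth is September 27.
At the standard offset (UTC−01:00), 17:15 UTC − 1h = 16:15 Zelua Isles standard time.
The standard-time date in Zelua Isles, June 14, 2032, lies within the daylight-saving period (29 February – 27 September), so Zelua Isles is on daylight time, UTC+00:00.
17:15 UTC + 0h = 17:15 Zelua Isles.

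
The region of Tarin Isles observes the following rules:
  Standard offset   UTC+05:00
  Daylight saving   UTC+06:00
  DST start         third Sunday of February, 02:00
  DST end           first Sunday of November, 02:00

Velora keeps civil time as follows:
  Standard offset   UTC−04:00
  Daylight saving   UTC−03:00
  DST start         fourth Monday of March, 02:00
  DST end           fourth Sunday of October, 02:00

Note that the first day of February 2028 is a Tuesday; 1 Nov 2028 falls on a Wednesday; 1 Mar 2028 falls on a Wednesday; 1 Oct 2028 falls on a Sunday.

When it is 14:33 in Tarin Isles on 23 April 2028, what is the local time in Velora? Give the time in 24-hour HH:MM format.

1 February 2028 is a Tuesday, so the first Sunday is February 6 and the third is February 20.
1 November 2028 is a Wednesday, so the first Sunday is November 5.
23 April 2028 falls between 20 February and 5 November, so daylight saving is in effect and Tarin Isles is at UTC+06:00.
14:33 Tarin Isles − 6h = 08:33 UTC.
1 March 2028 is a Wednesday, so the first Monday is March 6 and the fourth is March 27.
1 October 2028 is a Sunday, so the first Sunday is October 1 and the fourth is October 22.
At the standard offset (UTC−04:00), 08:33 UTC − 4h = 04:33 Velora standard time.
The standard-time date in Velora, 23 April 2028, falls between 27 March and 22 October, so daylight saving is in effect and Velora is at UTC−03:00.
08:33 UTC − 3h = 05:33 Velora.

05:33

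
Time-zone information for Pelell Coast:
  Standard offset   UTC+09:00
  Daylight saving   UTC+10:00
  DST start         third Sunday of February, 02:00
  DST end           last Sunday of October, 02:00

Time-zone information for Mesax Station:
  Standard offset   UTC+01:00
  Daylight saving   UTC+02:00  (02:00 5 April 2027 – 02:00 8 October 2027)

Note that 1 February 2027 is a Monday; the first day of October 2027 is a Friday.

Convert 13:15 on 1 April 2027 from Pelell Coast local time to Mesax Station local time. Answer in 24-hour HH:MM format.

04:15

1 February 2027 is a Monday, so the first Sunday is February 7 and the third is February 21.
1 October 2027 is a Friday, so Sundays fall on 3, 10, 17, 24, 31; the last is October 31.
Daylight saving runs 21 February – 31 October; 1 April 2027 is inside that window, so Pelell Coast is at UTC+10:00.
13:15 Pelell Coast − 10h = 03:15 UTC.
At the standard offset (UTC+01:00), 03:15 UTC + 1h = 04:15 Mesax Station standard time.
The standard-time date in Mesax Station, 1 April 2027, is outside the daylight-saving period (5 April – 8 October), so Mesax Station is on standard time, UTC+01:00.
03:15 UTC + 1h = 04:15 Mesax Station.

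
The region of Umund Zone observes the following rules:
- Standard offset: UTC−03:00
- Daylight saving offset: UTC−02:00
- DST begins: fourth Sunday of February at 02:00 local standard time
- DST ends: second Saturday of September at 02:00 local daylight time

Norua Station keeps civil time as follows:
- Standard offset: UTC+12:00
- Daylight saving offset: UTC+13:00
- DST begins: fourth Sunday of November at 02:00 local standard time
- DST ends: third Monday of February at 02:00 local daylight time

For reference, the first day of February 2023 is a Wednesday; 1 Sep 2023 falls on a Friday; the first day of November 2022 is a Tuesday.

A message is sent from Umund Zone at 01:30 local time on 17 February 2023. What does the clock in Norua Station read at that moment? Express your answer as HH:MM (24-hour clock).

17:30

1 February 2023 is a Wednesday, so the first Sunday is February 5 and the fourth is February 26.
1 September 2023 is a Friday, so the first Saturday is September 2 and the second is September 9.
17 February 2023 is outside the daylight-saving period (26 February – 9 September), so Umund Zone is on standard time, UTC−03:00.
01:30 Umund Zone + 3h = 04:30 UTC.
1 November 2022 is a Tuesday, so the first Sunday is November 6 and the fourth is November 27.
1 February 2023 is a Wednesday, so the first Monday is February 6 and the third is February 20.
At the standard offset (UTC+12:00), 04:30 UTC + 12h = 16:30 Norua Station standard time.
The standard-time date in Norua Station, 17 February 2023, falls between 27 November 2022 and 20 February 2023, so daylight saving is in effect and Norua Station is at UTC+13:00.
04:30 UTC + 13h = 17:30 Norua Station.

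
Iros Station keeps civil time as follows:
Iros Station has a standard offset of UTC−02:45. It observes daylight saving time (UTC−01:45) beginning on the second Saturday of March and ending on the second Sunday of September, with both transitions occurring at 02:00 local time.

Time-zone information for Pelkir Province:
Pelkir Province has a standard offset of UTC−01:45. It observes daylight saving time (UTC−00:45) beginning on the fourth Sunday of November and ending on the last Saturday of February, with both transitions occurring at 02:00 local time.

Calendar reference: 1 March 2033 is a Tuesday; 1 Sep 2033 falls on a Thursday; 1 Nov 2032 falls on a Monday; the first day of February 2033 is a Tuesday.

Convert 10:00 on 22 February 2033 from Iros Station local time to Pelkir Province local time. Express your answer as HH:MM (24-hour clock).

12:00

1 March 2033 is a Tuesday, so the first Saturday is March 5 and the second is March 12.
1 September 2033 is a Thursday, so the first Sunday is September 4 and the second is September 11.
Daylight saving runs 12 March – 11 September; 22 February 2033 is outside that window, so Iros Station is on standard time at UTC−02:45.
10:00 Iros Station + 2h45m = 12:45 UTC.
1 November 2032 is a Monday, so the first Sunday is November 7 and the fourth is November 28.
1 February 2033 is a Tuesday, so Saturdays fall on 5, 12, 19, 26; the last is February 26.
At the standard offset (UTC−01:45), 12:45 UTC − 1h45m = 11:00 Pelkir Province standard time.
Daylight saving runs 28 November 2032 – 26 February 2033; the standard-time date in Pelkir Province, 22 February 2033, is inside that window, so Pelkir Province is at UTC−00:45.
12:45 UTC − 0h45m = 12:00 Pelkir Province.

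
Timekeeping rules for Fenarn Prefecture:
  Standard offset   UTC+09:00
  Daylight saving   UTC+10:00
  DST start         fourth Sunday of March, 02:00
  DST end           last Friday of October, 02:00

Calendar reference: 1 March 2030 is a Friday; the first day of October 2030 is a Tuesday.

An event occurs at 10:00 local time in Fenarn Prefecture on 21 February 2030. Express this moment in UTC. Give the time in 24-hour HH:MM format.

01:00

1 March 2030 is a Friday, so the first Sunday is March 3 and the fourth is March 24.
1 October 2030 is a Tuesday, so Fridays fall on 4, 11, 18, 25; the last is October 25.
21 February 2030 does not fall between 24 March and 25 October, so daylight saving is not in effect and Fenarn Prefecture is at UTC+09:00.
10:00 local − 9h = 01:00 UTC.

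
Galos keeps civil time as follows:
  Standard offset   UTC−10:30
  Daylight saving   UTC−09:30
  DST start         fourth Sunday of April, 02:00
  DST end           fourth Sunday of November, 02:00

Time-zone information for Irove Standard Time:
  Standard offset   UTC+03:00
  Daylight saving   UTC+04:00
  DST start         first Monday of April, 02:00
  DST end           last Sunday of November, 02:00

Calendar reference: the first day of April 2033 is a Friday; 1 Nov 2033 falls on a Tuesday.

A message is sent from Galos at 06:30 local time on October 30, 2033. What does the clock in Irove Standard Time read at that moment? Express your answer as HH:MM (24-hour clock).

1 April 2033 is a Friday, so the first Sunday is April 3 and the fourth is April 24.
1 November 2033 is a Tuesday, so the first Sunday is November 6 and the fourth is November 27.
October 30, 2033 lies within the daylight-saving period (24 April – 27 November), so Galos is on daylight time, UTC−09:30.
06:30 Galos + 9h30m = 16:00 UTC.
1 April 2033 is a Friday, so the first Monday is April 4.
1 November 2033 is a Tuesday, so Sundays fall on 6, 13, 20, 27; the last is November 27.
At the standard offset (UTC+03:00), 16:00 UTC + 3h = 19:00 Irove Standard Time standard time.
The standard-time date in Irove Standard Time, October 30, 2033, falls between 4 April and 27 November, so daylight saving is in effect and Irove Standard Time is at UTC+04:00.
16:00 UTC + 4h = 20:00 Irove Standard Time.

20:00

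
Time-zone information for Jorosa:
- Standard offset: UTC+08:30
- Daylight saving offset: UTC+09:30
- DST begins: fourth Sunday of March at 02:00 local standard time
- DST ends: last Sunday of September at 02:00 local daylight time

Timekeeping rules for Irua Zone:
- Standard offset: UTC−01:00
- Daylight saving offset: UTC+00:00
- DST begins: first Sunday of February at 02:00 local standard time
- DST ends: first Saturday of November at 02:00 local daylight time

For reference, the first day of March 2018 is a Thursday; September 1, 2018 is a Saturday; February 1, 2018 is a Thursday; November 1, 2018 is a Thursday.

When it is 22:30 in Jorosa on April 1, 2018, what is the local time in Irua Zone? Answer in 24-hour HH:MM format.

13:00

1 March 2018 is a Thursday, so the first Sunday is March 4 and the fourth is March 25.
1 September 2018 is a Saturday, so Sundays fall on 2, 9, 16, 23, 30; the last is September 30.
Daylight saving runs 25 March – 30 September; April 1, 2018 is inside that window, so Jorosa is at UTC+09:30.
22:30 Jorosa − 9h30m = 13:00 UTC.
1 February 2018 is a Thursday, so the first Sunday is February 4.
1 November 2018 is a Thursday, so the first Saturday is November 3.
At the standard offset (UTC−01:00), 13:00 UTC − 1h = 12:00 Irua Zone standard time.
Daylight saving runs 4 February – 3 November; the standard-time date in Irua Zone, April 1, 2018, is inside that window, so Irua Zone is at UTC+00:00.
13:00 UTC + 0h = 13:00 Irua Zone.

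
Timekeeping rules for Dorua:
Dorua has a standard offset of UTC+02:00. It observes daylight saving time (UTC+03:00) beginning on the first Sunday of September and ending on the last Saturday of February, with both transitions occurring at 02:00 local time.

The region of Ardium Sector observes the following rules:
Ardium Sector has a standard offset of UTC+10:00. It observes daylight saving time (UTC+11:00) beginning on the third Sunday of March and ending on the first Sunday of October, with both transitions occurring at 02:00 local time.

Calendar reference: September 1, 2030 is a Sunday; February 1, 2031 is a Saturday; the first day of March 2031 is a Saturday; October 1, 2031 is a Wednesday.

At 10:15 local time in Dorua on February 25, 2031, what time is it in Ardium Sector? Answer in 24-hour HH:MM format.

18:15

1 September 2030 is a Sunday, so the first Sunday is September 1.
1 February 2031 is a Saturday, so Saturdays fall on 1, 8, 15, 22; the last is February 22.
February 25, 2031 does not fall between 1 September 2030 and 22 February 2031, so daylight saving is not in effect and Dorua is at UTC+02:00.
10:15 Dorua − 2h = 08:15 UTC.
1 March 2031 is a Saturday, so the first Sunday is March 2 and the third is March 16.
1 October 2031 is a Wednesday, so the first Sunday is October 5.
At the standard offset (UTC+10:00), 08:15 UTC + 10h = 18:15 Ardium Sector standard time.
The standard-time date in Ardium Sector, February 25, 2031, is outside the daylight-saving period (16 March – 5 October), so Ardium Sector is on standard time, UTC+10:00.
08:15 UTC + 10h = 18:15 Ardium Sector.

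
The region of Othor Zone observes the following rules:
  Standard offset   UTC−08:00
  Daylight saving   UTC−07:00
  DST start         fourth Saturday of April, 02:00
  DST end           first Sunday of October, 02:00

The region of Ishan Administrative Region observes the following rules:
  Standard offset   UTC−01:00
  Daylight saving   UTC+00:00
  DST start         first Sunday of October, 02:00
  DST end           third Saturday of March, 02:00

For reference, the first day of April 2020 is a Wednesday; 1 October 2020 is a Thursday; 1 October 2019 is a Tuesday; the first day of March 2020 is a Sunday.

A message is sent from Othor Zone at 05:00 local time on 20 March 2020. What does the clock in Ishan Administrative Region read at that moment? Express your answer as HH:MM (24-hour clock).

13:00

1 April 2020 is a Wednesday, so the first Saturday is April 4 and the fourth is April 25.
1 October 2020 is a Thursday, so the first Sunday is October 4.
20 March 2020 is outside the daylight-saving period (25 April – 4 October), so Othor Zone is on standard time, UTC−08:00.
05:00 Othor Zone + 8h = 13:00 UTC.
1 October 2019 is a Tuesday, so the first Sunday is October 6.
1 March 2020 is a Sunday, so the first Saturday is March 7 and the third is March 21.
At the standard offset (UTC−01:00), 13:00 UTC − 1h = 12:00 Ishan Administrative Region standard time.
The standard-time date in Ishan Administrative Region, 20 March 2020, lies within the daylight-saving period (6 October 2019 – 21 March 2020), so Ishan Administrative Region is on daylight time, UTC+00:00.
13:00 UTC + 0h = 13:00 Ishan Administrative Region.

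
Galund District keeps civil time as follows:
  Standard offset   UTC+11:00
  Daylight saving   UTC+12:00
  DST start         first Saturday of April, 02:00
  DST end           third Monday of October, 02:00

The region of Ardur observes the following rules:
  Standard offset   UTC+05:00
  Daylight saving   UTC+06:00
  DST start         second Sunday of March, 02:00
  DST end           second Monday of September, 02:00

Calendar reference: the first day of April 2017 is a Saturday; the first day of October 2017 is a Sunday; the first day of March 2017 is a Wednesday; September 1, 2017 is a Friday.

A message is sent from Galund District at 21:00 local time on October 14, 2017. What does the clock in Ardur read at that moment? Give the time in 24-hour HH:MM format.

14:00

1 April 2017 is a Saturday, so the first Saturday is April 1.
1 October 2017 is a Sunday, so the first Monday is October 2 and the third is October 16.
Daylight saving runs 1 April – 16 October; October 14, 2017 is inside that window, so Galund District is at UTC+12:00.
21:00 Galund District − 12h = 09:00 UTC.
1 March 2017 is a Wednesday, so the first Sunday is March 5 and the second is March 12.
1 September 2017 is a Friday, so the first Monday is September 4 and the second is September 11.
At the standard offset (UTC+05:00), 09:00 UTC + 5h = 14:00 Ardur standard time.
The standard-time date in Ardur, October 14, 2017, is outside the daylight-saving period (12 March – 11 September), so Ardur is on standard time, UTC+05:00.
09:00 UTC + 5h = 14:00 Ardur.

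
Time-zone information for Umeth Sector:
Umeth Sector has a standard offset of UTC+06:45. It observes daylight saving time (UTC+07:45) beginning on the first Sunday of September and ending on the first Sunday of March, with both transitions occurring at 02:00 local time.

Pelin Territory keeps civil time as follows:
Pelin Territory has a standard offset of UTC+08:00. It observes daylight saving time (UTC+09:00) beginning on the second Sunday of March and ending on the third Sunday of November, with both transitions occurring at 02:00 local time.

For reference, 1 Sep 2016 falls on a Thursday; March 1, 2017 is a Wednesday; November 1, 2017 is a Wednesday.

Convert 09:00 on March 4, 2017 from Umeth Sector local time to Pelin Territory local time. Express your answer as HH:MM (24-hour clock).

1 September 2016 is a Thursday, so the first Sunday is September 4.
1 March 2017 is a Wednesday, so the first Sunday is March 5.
March 4, 2017 lies within the daylight-saving period (4 September 2016 – 5 March 2017), so Umeth Sector is on daylight time, UTC+07:45.
09:00 Umeth Sector − 7h45m = 01:15 UTC.
1 March 2017 is a Wednesday, so the first Sunday is March 5 and the second is March 12.
1 November 2017 is a Wednesday, so the first Sunday is November 5 and the third is November 19.
At the standard offset (UTC+08:00), 01:15 UTC + 8h = 09:15 Pelin Territory standard time.
The standard-time date in Pelin Territory, March 4, 2017, does not fall between 12 March and 19 November, so daylight saving is not in effect and Pelin Territory is at UTC+08:00.
01:15 UTC + 8h = 09:15 Pelin Territory.

09:15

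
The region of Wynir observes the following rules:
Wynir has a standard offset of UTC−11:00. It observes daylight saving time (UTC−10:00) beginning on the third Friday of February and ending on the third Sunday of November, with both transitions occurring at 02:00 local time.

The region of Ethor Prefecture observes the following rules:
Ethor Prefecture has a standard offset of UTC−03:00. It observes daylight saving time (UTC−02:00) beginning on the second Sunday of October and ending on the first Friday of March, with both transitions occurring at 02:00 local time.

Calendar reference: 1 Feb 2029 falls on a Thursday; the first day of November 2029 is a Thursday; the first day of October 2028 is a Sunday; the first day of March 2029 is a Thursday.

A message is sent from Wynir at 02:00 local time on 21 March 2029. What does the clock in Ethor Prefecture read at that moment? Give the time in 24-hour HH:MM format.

09:00

1 February 2029 is a Thursday, so the first Friday is February 2 and the third is February 16.
1 November 2029 is a Thursday, so the first Sunday is November 4 and the third is November 18.
Daylight saving runs 16 February – 18 November; 21 March 2029 is inside that window, so Wynir is at UTC−10:00.
02:00 Wynir + 10h = 12:00 UTC.
1 October 2028 is a Sunday, so the first Sunday is October 1 and the second is October 8.
1 March 2029 is a Thursday, so the first Friday is March 2.
At the standard offset (UTC−03:00), 12:00 UTC − 3h = 09:00 Ethor Prefecture standard time.
Daylight saving runs 8 October 2028 – 2 March 2029; the standard-time date in Ethor Prefecture, 21 March 2029, is outside that window, so Ethor Prefecture is on standard time at UTC−03:00.
12:00 UTC − 3h = 09:00 Ethor Prefecture.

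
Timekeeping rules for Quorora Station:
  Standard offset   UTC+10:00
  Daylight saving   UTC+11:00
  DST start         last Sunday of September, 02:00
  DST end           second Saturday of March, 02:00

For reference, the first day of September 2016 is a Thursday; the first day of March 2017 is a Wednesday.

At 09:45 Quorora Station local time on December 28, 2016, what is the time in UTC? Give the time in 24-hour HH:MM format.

22:45

1 September 2016 is a Thursday, so Sundays fall on 4, 11, 18, 25; the last is September 25.
1 March 2017 is a Wednesday, so the first Saturday is March 4 and the second is March 11.
December 28, 2016 falls between 25 September 2016 and 11 March 2017, so daylight saving is in effect and Quorora Station is at UTC+11:00.
09:45 local − 11h = 22:45 UTC (rolling into the previous day, 27 December 2016).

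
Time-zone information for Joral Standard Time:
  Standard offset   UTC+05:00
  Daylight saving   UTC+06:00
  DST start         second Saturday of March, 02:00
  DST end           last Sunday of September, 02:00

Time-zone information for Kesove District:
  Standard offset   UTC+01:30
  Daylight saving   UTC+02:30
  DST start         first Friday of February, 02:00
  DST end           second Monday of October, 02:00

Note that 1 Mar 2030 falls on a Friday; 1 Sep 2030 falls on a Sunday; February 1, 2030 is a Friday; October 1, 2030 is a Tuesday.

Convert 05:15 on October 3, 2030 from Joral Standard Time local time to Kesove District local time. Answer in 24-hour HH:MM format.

1 March 2030 is a Friday, so the first Saturday is March 2 and the second is March 9.
1 September 2030 is a Sunday, so Sundays fall on 1, 8, 15, 22, 29; the last is September 29.
October 3, 2030 is outside the daylight-saving period (9 March – 29 September), so Joral Standard Time is on standard time, UTC+05:00.
05:15 Joral Standard Time − 5h = 00:15 UTC.
1 February 2030 is a Friday, so the first Friday is February 1.
1 October 2030 is a Tuesday, so the first Monday is October 7 and the second is October 14.
At the standard offset (UTC+01:30), 00:15 UTC + 1h30m = 01:45 Kesove District standard time.
The standard-time date in Kesove District, October 3, 2030, falls between 1 February and 14 October, so daylight saving is in effect and Kesove District is at UTC+02:30.
00:15 UTC + 2h30m = 02:45 Kesove District.

02:45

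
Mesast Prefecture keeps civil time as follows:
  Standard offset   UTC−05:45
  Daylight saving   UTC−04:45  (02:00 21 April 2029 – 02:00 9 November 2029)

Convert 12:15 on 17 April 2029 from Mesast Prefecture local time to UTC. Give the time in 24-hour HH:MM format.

Daylight saving runs 21 April – 9 November; 17 April 2029 is outside that window, so Mesast Prefecture is on standard time at UTC−05:45.
12:15 local + 5h45m = 18:00 UTC.

18:00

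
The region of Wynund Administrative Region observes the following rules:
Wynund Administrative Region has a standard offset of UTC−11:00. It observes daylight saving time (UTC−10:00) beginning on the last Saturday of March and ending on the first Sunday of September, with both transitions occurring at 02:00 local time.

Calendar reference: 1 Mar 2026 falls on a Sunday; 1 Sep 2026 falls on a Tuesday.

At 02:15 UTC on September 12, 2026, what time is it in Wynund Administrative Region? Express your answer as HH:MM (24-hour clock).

15:15

1 March 2026 is a Sunday, so Saturdays fall on 7, 14, 21, 28; the last is March 28.
1 September 2026 is a Tuesday, so the first Sunday is September 6.
At the standard offset (UTC−11:00), 02:15 UTC − 11h = 15:15 Wynund Administrative Region standard time (rolling into the previous day, 11 September 2026).
Daylight saving runs 28 March – 6 September; the standard-time date in Wynund Administrative Region, September 11, 2026, is outside that window, so Wynund Administrative Region is on standard time at UTC−11:00.
02:15 UTC − 11h = 15:15 local (rolling into the previous day, 11 September 2026).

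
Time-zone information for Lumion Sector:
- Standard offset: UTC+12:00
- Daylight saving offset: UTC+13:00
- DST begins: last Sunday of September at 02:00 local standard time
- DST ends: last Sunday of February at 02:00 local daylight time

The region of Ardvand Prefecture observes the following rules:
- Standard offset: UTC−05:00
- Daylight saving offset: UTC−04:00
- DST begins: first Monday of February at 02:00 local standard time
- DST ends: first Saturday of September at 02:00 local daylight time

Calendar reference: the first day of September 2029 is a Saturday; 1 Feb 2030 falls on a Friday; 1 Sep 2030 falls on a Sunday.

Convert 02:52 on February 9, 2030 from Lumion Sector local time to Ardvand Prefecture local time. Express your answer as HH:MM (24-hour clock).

09:52

1 September 2029 is a Saturday, so Sundays fall on 2, 9, 16, 23, 30; the last is September 30.
1 February 2030 is a Friday, so Sundays fall on 3, 10, 17, 24; the last is February 24.
Daylight saving runs 30 September 2029 – 24 February 2030; February 9, 2030 is inside that window, so Lumion Sector is at UTC+13:00.
02:52 Lumion Sector − 13h = 13:52 UTC (rolling into the previous day, 8 February 2030).
1 February 2030 is a Friday, so the first Monday is February 4.
1 September 2030 is a Sunday, so the first Saturday is September 7.
At the standard offset (UTC−05:00), 13:52 UTC − 5h = 08:52 Ardvand Prefecture standard time.
The standard-time date in Ardvand Prefecture, February 8, 2030, falls between 4 February and 7 September, so daylight saving is in effect and Ardvand Prefecture is at UTC−04:00.
13:52 UTC − 4h = 09:52 Ardvand Prefecture.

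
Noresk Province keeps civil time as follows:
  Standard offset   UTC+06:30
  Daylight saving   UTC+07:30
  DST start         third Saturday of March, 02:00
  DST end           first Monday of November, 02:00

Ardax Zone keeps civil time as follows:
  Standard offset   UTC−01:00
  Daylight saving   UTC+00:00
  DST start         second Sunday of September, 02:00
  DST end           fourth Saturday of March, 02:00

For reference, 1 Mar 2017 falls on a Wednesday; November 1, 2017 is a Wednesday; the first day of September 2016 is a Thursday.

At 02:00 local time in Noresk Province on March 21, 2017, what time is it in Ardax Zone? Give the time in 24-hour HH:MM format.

18:30

1 March 2017 is a Wednesday, so the first Saturday is March 4 and the third is March 18.
1 November 2017 is a Wednesday, so the first Monday is November 6.
March 21, 2017 falls between 18 March and 6 November, so daylight saving is in effect and Noresk Province is at UTC+07:30.
02:00 Noresk Province − 7h30m = 18:30 UTC (rolling into the previous day, 20 March 2017).
1 September 2016 is a Thursday, so the first Sunday is September 4 and the second is September 11.
1 March 2017 is a Wednesday, so the first Saturday is March 4 and the fourth is March 25.
At the standard offset (UTC−01:00), 18:30 UTC − 1h = 17:30 Ardax Zone standard time.
The standard-time date in Ardax Zone, March 20, 2017, falls between 11 September 2016 and 25 March 2017, so daylight saving is in effect and Ardax Zone is at UTC+00:00.
18:30 UTC + 0h = 18:30 Ardax Zone.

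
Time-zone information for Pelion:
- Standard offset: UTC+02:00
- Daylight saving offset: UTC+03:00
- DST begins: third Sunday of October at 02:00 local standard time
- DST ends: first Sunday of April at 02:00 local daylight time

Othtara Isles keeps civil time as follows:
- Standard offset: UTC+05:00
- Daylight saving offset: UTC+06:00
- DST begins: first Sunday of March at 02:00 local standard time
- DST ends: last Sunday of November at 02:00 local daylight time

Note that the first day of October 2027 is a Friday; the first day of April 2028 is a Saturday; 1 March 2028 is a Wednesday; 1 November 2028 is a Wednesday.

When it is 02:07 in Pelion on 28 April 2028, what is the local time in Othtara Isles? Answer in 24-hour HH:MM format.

06:07

1 October 2027 is a Friday, so the first Sunday is October 3 and the third is October 17.
1 April 2028 is a Saturday, so the first Sunday is April 2.
28 April 2028 does not fall between 17 October 2027 and 2 April 2028, so daylight saving is not in effect and Pelion is at UTC+02:00.
02:07 Pelion − 2h = 00:07 UTC.
1 March 2028 is a Wednesday, so the first Sunday is March 5.
1 November 2028 is a Wednesday, so Sundays fall on 5, 12, 19, 26; the last is November 26.
At the standard offset (UTC+05:00), 00:07 UTC + 5h = 05:07 Othtara Isles standard time.
The standard-time date in Othtara Isles, 28 April 2028, falls between 5 March and 26 November, so daylight saving is in effect and Othtara Isles is at UTC+06:00.
00:07 UTC + 6h = 06:07 Othtara Isles.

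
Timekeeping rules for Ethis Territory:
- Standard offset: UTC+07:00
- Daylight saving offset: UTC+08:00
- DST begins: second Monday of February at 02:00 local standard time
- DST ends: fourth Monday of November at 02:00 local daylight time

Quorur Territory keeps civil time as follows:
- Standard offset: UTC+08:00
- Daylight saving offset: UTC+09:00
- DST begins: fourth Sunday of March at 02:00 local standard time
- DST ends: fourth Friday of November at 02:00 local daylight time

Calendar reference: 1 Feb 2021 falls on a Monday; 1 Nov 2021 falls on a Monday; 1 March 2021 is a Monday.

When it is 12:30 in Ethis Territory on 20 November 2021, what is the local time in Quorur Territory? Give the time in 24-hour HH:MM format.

13:30

1 February 2021 is a Monday, so the first Monday is February 1 and the second is February 8.
1 November 2021 is a Monday, so the first Monday is November 1 and the fourth is November 22.
20 November 2021 falls between 8 February and 22 November, so daylight saving is in effect and Ethis Territory is at UTC+08:00.
12:30 Ethis Territory − 8h = 04:30 UTC.
1 March 2021 is a Monday, so the first Sunday is March 7 and the fourth is March 28.
1 November 2021 is a Monday, so the first Friday is November 5 and the fourth is November 26.
At the standard offset (UTC+08:00), 04:30 UTC + 8h = 12:30 Quorur Territory standard time.
The standard-time date in Quorur Territory, 20 November 2021, lies within the daylight-saving period (28 March – 26 November), so Quorur Territory is on daylight time, UTC+09:00.
04:30 UTC + 9h = 13:30 Quorur Territory.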